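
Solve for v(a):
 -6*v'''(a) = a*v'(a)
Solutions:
 v(a) = C1 + Integral(C2*airyai(-6^(2/3)*a/6) + C3*airybi(-6^(2/3)*a/6), a)


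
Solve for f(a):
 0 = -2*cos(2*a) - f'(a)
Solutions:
 f(a) = C1 - sin(2*a)


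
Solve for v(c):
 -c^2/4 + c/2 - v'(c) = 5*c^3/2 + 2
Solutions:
 v(c) = C1 - 5*c^4/8 - c^3/12 + c^2/4 - 2*c


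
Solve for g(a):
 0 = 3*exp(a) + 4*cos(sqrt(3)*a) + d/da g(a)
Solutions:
 g(a) = C1 - 3*exp(a) - 4*sqrt(3)*sin(sqrt(3)*a)/3


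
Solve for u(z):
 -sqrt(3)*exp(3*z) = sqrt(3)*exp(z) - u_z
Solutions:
 u(z) = C1 + sqrt(3)*exp(3*z)/3 + sqrt(3)*exp(z)


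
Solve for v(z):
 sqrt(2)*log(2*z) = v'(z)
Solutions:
 v(z) = C1 + sqrt(2)*z*log(z) - sqrt(2)*z + sqrt(2)*z*log(2)


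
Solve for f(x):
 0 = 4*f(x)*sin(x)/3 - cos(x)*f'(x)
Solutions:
 f(x) = C1/cos(x)^(4/3)


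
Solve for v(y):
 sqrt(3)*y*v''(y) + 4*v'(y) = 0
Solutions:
 v(y) = C1 + C2*y^(1 - 4*sqrt(3)/3)


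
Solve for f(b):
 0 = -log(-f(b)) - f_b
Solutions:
 -li(-f(b)) = C1 - b


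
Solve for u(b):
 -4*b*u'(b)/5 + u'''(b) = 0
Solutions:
 u(b) = C1 + Integral(C2*airyai(10^(2/3)*b/5) + C3*airybi(10^(2/3)*b/5), b)


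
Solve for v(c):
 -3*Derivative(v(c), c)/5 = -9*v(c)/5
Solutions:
 v(c) = C1*exp(3*c)


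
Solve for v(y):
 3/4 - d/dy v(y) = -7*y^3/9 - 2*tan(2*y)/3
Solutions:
 v(y) = C1 + 7*y^4/36 + 3*y/4 - log(cos(2*y))/3


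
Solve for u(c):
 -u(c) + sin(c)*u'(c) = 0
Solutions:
 u(c) = C1*sqrt(cos(c) - 1)/sqrt(cos(c) + 1)


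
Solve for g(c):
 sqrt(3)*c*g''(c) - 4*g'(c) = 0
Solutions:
 g(c) = C1 + C2*c^(1 + 4*sqrt(3)/3)


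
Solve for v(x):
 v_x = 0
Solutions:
 v(x) = C1


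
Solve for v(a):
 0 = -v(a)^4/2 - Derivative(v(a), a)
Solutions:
 v(a) = 2^(1/3)*(1/(C1 + 3*a))^(1/3)
 v(a) = 2^(1/3)*(-3^(2/3) - 3*3^(1/6)*I)*(1/(C1 + a))^(1/3)/6
 v(a) = 2^(1/3)*(-3^(2/3) + 3*3^(1/6)*I)*(1/(C1 + a))^(1/3)/6


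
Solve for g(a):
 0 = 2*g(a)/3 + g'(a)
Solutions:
 g(a) = C1*exp(-2*a/3)


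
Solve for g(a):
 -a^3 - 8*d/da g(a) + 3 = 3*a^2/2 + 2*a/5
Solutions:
 g(a) = C1 - a^4/32 - a^3/16 - a^2/40 + 3*a/8


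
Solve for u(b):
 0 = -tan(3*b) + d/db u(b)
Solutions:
 u(b) = C1 - log(cos(3*b))/3


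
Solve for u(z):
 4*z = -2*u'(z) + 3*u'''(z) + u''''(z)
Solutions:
 u(z) = C1 - z^2 + (C2 + C3*exp(-sqrt(3)*z) + C4*exp(sqrt(3)*z))*exp(-z)


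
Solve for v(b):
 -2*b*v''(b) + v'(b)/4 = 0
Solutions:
 v(b) = C1 + C2*b^(9/8)


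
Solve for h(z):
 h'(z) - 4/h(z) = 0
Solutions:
 h(z) = -sqrt(C1 + 8*z)
 h(z) = sqrt(C1 + 8*z)


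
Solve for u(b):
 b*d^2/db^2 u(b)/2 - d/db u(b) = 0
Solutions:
 u(b) = C1 + C2*b^3


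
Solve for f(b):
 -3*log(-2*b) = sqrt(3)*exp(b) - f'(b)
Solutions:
 f(b) = C1 + 3*b*log(-b) + 3*b*(-1 + log(2)) + sqrt(3)*exp(b)


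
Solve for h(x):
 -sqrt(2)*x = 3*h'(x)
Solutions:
 h(x) = C1 - sqrt(2)*x^2/6


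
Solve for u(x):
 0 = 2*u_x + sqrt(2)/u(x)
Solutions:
 u(x) = -sqrt(C1 - sqrt(2)*x)
 u(x) = sqrt(C1 - sqrt(2)*x)


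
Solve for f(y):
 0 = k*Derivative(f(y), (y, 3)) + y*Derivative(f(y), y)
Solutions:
 f(y) = C1 + Integral(C2*airyai(y*(-1/k)^(1/3)) + C3*airybi(y*(-1/k)^(1/3)), y)


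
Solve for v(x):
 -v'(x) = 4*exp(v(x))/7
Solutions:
 v(x) = log(1/(C1 + 4*x)) + log(7)


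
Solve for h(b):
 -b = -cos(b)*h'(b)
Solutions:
 h(b) = C1 + Integral(b/cos(b), b)


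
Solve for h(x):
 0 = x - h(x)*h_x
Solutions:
 h(x) = -sqrt(C1 + x^2)
 h(x) = sqrt(C1 + x^2)


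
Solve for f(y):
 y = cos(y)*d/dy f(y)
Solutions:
 f(y) = C1 + Integral(y/cos(y), y)


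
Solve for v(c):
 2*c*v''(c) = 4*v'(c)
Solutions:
 v(c) = C1 + C2*c^3


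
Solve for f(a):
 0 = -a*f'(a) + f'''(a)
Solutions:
 f(a) = C1 + Integral(C2*airyai(a) + C3*airybi(a), a)


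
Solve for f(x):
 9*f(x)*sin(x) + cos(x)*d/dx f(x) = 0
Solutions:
 f(x) = C1*cos(x)^9


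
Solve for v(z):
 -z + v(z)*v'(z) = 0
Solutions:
 v(z) = -sqrt(C1 + z^2)
 v(z) = sqrt(C1 + z^2)


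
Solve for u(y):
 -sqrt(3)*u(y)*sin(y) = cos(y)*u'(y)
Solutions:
 u(y) = C1*cos(y)^(sqrt(3))


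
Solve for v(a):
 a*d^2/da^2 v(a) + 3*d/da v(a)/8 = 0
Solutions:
 v(a) = C1 + C2*a^(5/8)


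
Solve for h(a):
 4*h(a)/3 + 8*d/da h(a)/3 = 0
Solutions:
 h(a) = C1*exp(-a/2)


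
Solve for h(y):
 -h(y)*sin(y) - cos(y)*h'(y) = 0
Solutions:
 h(y) = C1*cos(y)


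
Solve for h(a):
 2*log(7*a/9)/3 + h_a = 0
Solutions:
 h(a) = C1 - 2*a*log(a)/3 - 2*a*log(7)/3 + 2*a/3 + 4*a*log(3)/3


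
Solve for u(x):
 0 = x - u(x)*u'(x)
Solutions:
 u(x) = -sqrt(C1 + x^2)
 u(x) = sqrt(C1 + x^2)


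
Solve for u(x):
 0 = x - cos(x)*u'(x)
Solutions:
 u(x) = C1 + Integral(x/cos(x), x)


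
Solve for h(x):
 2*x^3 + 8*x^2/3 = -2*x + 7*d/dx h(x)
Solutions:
 h(x) = C1 + x^4/14 + 8*x^3/63 + x^2/7


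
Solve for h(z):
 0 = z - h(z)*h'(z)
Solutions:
 h(z) = -sqrt(C1 + z^2)
 h(z) = sqrt(C1 + z^2)


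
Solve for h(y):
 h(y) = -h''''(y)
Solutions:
 h(y) = (C1*sin(sqrt(2)*y/2) + C2*cos(sqrt(2)*y/2))*exp(-sqrt(2)*y/2) + (C3*sin(sqrt(2)*y/2) + C4*cos(sqrt(2)*y/2))*exp(sqrt(2)*y/2)


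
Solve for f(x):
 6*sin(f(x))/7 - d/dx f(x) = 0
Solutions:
 -6*x/7 + log(cos(f(x)) - 1)/2 - log(cos(f(x)) + 1)/2 = C1


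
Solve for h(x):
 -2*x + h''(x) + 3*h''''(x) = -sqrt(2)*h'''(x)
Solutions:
 h(x) = C1 + C2*x + x^3/3 - sqrt(2)*x^2 + (C3*sin(sqrt(10)*x/6) + C4*cos(sqrt(10)*x/6))*exp(-sqrt(2)*x/6)


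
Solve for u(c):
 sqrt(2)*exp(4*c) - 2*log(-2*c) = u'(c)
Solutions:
 u(c) = C1 - 2*c*log(-c) + 2*c*(1 - log(2)) + sqrt(2)*exp(4*c)/4


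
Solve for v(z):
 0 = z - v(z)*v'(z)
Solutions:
 v(z) = -sqrt(C1 + z^2)
 v(z) = sqrt(C1 + z^2)


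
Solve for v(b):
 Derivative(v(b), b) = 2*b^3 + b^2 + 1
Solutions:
 v(b) = C1 + b^4/2 + b^3/3 + b


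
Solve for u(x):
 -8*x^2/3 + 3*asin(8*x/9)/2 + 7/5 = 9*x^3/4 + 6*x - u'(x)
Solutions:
 u(x) = C1 + 9*x^4/16 + 8*x^3/9 + 3*x^2 - 3*x*asin(8*x/9)/2 - 7*x/5 - 3*sqrt(81 - 64*x^2)/16


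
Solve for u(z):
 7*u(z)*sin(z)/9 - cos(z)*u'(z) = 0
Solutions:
 u(z) = C1/cos(z)^(7/9)


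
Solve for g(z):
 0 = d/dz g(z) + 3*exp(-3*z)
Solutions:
 g(z) = C1 + exp(-3*z)


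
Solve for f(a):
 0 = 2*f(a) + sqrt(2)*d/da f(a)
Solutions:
 f(a) = C1*exp(-sqrt(2)*a)


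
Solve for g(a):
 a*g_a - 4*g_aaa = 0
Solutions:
 g(a) = C1 + Integral(C2*airyai(2^(1/3)*a/2) + C3*airybi(2^(1/3)*a/2), a)


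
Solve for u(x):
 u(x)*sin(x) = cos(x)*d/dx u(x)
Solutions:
 u(x) = C1/cos(x)


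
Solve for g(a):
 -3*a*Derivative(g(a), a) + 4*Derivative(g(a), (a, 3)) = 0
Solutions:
 g(a) = C1 + Integral(C2*airyai(6^(1/3)*a/2) + C3*airybi(6^(1/3)*a/2), a)


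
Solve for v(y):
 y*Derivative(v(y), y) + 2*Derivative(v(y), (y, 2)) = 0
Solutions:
 v(y) = C1 + C2*erf(y/2)


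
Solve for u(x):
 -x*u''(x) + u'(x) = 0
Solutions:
 u(x) = C1 + C2*x^2


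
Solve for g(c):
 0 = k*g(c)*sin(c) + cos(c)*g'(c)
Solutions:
 g(c) = C1*exp(k*log(cos(c)))


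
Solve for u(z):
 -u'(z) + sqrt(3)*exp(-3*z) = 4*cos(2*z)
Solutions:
 u(z) = C1 - 2*sin(2*z) - sqrt(3)*exp(-3*z)/3


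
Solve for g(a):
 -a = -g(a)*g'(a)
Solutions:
 g(a) = -sqrt(C1 + a^2)
 g(a) = sqrt(C1 + a^2)


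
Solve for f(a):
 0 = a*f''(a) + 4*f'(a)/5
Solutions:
 f(a) = C1 + C2*a^(1/5)


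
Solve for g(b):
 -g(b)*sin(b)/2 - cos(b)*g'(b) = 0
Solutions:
 g(b) = C1*sqrt(cos(b))


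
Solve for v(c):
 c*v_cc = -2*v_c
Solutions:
 v(c) = C1 + C2/c


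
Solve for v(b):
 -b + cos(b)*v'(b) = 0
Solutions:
 v(b) = C1 + Integral(b/cos(b), b)


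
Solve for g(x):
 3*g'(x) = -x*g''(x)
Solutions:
 g(x) = C1 + C2/x^2


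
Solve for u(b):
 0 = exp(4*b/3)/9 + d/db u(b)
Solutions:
 u(b) = C1 - exp(4*b/3)/12


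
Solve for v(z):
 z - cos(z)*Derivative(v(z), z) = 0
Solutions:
 v(z) = C1 + Integral(z/cos(z), z)


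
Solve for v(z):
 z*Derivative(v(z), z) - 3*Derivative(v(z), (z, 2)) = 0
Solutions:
 v(z) = C1 + C2*erfi(sqrt(6)*z/6)


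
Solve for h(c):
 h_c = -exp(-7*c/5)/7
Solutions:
 h(c) = C1 + 5*exp(-7*c/5)/49


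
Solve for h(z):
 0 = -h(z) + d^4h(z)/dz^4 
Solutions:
 h(z) = C1*exp(-z) + C2*exp(z) + C3*sin(z) + C4*cos(z)


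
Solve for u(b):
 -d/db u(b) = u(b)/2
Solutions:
 u(b) = C1*exp(-b/2)


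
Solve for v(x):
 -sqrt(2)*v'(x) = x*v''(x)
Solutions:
 v(x) = C1 + C2*x^(1 - sqrt(2))


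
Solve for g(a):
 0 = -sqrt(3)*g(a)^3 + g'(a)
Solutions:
 g(a) = -sqrt(2)*sqrt(-1/(C1 + sqrt(3)*a))/2
 g(a) = sqrt(2)*sqrt(-1/(C1 + sqrt(3)*a))/2


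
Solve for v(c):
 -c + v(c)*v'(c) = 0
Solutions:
 v(c) = -sqrt(C1 + c^2)
 v(c) = sqrt(C1 + c^2)


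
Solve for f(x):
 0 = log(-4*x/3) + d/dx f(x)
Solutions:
 f(x) = C1 - x*log(-x) + x*(-2*log(2) + 1 + log(3))


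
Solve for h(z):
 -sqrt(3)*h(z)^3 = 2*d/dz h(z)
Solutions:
 h(z) = -sqrt(-1/(C1 - sqrt(3)*z))
 h(z) = sqrt(-1/(C1 - sqrt(3)*z))


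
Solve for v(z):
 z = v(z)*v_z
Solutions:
 v(z) = -sqrt(C1 + z^2)
 v(z) = sqrt(C1 + z^2)


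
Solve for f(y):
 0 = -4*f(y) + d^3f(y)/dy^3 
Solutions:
 f(y) = C3*exp(2^(2/3)*y) + (C1*sin(2^(2/3)*sqrt(3)*y/2) + C2*cos(2^(2/3)*sqrt(3)*y/2))*exp(-2^(2/3)*y/2)


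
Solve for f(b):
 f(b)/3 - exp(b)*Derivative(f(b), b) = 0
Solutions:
 f(b) = C1*exp(-exp(-b)/3)


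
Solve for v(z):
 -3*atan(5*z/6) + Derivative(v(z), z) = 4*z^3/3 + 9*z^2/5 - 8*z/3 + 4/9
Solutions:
 v(z) = C1 + z^4/3 + 3*z^3/5 - 4*z^2/3 + 3*z*atan(5*z/6) + 4*z/9 - 9*log(25*z^2 + 36)/5


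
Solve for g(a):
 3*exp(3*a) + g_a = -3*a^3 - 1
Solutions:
 g(a) = C1 - 3*a^4/4 - a - exp(3*a)


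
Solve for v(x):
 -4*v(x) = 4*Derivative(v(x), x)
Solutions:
 v(x) = C1*exp(-x)


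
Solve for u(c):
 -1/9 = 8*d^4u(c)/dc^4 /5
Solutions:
 u(c) = C1 + C2*c + C3*c^2 + C4*c^3 - 5*c^4/1728


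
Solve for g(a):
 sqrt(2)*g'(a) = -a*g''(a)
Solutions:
 g(a) = C1 + C2*a^(1 - sqrt(2))


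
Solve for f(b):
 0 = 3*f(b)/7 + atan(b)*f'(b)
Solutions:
 f(b) = C1*exp(-3*Integral(1/atan(b), b)/7)


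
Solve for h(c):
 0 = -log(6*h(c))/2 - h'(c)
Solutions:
 2*Integral(1/(log(_y) + log(6)), (_y, h(c))) = C1 - c


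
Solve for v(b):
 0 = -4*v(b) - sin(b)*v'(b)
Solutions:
 v(b) = C1*(cos(b)^2 + 2*cos(b) + 1)/(cos(b)^2 - 2*cos(b) + 1)


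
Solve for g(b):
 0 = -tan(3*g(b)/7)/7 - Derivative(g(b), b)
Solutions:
 g(b) = -7*asin(C1*exp(-3*b/49))/3 + 7*pi/3
 g(b) = 7*asin(C1*exp(-3*b/49))/3


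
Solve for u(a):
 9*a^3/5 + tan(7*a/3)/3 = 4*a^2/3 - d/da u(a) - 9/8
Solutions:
 u(a) = C1 - 9*a^4/20 + 4*a^3/9 - 9*a/8 + log(cos(7*a/3))/7


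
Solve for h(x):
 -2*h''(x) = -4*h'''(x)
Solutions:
 h(x) = C1 + C2*x + C3*exp(x/2)


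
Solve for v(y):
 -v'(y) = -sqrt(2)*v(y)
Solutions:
 v(y) = C1*exp(sqrt(2)*y)


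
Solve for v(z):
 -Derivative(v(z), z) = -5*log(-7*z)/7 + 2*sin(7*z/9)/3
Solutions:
 v(z) = C1 + 5*z*log(-z)/7 - 5*z/7 + 5*z*log(7)/7 + 6*cos(7*z/9)/7


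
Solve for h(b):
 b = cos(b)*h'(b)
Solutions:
 h(b) = C1 + Integral(b/cos(b), b)


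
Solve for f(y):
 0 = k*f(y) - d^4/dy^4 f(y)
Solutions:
 f(y) = C1*exp(-k^(1/4)*y) + C2*exp(k^(1/4)*y) + C3*exp(-I*k^(1/4)*y) + C4*exp(I*k^(1/4)*y)


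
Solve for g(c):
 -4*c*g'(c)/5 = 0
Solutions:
 g(c) = C1


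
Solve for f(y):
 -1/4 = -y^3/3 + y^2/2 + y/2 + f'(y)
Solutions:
 f(y) = C1 + y^4/12 - y^3/6 - y^2/4 - y/4


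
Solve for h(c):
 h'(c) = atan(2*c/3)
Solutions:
 h(c) = C1 + c*atan(2*c/3) - 3*log(4*c^2 + 9)/4


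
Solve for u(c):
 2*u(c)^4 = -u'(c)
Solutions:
 u(c) = (-3^(2/3) - 3*3^(1/6)*I)*(1/(C1 + 2*c))^(1/3)/6
 u(c) = (-3^(2/3) + 3*3^(1/6)*I)*(1/(C1 + 2*c))^(1/3)/6
 u(c) = (1/(C1 + 6*c))^(1/3)


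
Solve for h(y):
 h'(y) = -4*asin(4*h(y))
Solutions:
 Integral(1/asin(4*_y), (_y, h(y))) = C1 - 4*y


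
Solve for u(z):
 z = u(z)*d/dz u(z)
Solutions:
 u(z) = -sqrt(C1 + z^2)
 u(z) = sqrt(C1 + z^2)


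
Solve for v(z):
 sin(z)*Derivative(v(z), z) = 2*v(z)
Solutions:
 v(z) = C1*(cos(z) - 1)/(cos(z) + 1)


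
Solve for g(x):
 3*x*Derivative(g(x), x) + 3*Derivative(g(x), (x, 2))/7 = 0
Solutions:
 g(x) = C1 + C2*erf(sqrt(14)*x/2)


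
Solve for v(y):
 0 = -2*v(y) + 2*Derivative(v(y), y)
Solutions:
 v(y) = C1*exp(y)


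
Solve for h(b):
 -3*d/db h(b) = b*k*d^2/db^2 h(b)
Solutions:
 h(b) = C1 + b^(((re(k) - 3)*re(k) + im(k)^2)/(re(k)^2 + im(k)^2))*(C2*sin(3*log(b)*Abs(im(k))/(re(k)^2 + im(k)^2)) + C3*cos(3*log(b)*im(k)/(re(k)^2 + im(k)^2)))


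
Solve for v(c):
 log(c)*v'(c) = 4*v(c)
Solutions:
 v(c) = C1*exp(4*li(c))


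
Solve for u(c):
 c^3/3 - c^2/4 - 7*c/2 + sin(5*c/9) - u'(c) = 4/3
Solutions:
 u(c) = C1 + c^4/12 - c^3/12 - 7*c^2/4 - 4*c/3 - 9*cos(5*c/9)/5


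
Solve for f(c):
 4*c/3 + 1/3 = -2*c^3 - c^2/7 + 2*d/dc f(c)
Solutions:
 f(c) = C1 + c^4/4 + c^3/42 + c^2/3 + c/6


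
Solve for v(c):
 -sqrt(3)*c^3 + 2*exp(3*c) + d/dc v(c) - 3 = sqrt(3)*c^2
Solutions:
 v(c) = C1 + sqrt(3)*c^4/4 + sqrt(3)*c^3/3 + 3*c - 2*exp(3*c)/3


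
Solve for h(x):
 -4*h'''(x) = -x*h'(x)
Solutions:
 h(x) = C1 + Integral(C2*airyai(2^(1/3)*x/2) + C3*airybi(2^(1/3)*x/2), x)


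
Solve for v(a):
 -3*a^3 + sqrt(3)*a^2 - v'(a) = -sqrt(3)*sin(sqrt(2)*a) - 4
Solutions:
 v(a) = C1 - 3*a^4/4 + sqrt(3)*a^3/3 + 4*a - sqrt(6)*cos(sqrt(2)*a)/2


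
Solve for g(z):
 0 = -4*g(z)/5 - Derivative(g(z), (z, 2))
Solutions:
 g(z) = C1*sin(2*sqrt(5)*z/5) + C2*cos(2*sqrt(5)*z/5)


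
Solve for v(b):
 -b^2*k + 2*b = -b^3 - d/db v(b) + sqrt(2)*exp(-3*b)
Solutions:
 v(b) = C1 - b^4/4 + b^3*k/3 - b^2 - sqrt(2)*exp(-3*b)/3


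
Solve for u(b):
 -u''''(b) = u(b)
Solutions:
 u(b) = (C1*sin(sqrt(2)*b/2) + C2*cos(sqrt(2)*b/2))*exp(-sqrt(2)*b/2) + (C3*sin(sqrt(2)*b/2) + C4*cos(sqrt(2)*b/2))*exp(sqrt(2)*b/2)


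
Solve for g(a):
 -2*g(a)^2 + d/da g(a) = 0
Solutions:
 g(a) = -1/(C1 + 2*a)


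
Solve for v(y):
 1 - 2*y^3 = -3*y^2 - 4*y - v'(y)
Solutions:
 v(y) = C1 + y^4/2 - y^3 - 2*y^2 - y


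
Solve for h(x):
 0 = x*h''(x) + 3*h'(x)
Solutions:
 h(x) = C1 + C2/x^2


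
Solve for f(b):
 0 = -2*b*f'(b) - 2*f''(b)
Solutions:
 f(b) = C1 + C2*erf(sqrt(2)*b/2)


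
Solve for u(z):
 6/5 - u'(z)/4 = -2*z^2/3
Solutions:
 u(z) = C1 + 8*z^3/9 + 24*z/5


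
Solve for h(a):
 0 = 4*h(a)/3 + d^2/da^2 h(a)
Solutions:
 h(a) = C1*sin(2*sqrt(3)*a/3) + C2*cos(2*sqrt(3)*a/3)


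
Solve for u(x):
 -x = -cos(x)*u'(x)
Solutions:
 u(x) = C1 + Integral(x/cos(x), x)


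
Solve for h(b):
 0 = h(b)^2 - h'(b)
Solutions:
 h(b) = -1/(C1 + b)


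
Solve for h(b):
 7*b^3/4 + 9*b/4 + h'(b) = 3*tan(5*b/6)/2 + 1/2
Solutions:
 h(b) = C1 - 7*b^4/16 - 9*b^2/8 + b/2 - 9*log(cos(5*b/6))/5


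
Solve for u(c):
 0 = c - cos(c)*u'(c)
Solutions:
 u(c) = C1 + Integral(c/cos(c), c)


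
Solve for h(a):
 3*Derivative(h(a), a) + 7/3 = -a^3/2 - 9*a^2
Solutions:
 h(a) = C1 - a^4/24 - a^3 - 7*a/9


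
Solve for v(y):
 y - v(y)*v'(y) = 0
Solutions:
 v(y) = -sqrt(C1 + y^2)
 v(y) = sqrt(C1 + y^2)


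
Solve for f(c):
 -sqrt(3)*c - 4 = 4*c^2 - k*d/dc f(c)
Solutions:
 f(c) = C1 + 4*c^3/(3*k) + sqrt(3)*c^2/(2*k) + 4*c/k


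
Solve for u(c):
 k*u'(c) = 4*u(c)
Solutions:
 u(c) = C1*exp(4*c/k)


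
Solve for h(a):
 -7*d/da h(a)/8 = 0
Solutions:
 h(a) = C1


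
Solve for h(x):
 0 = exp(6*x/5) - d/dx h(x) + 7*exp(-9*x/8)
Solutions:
 h(x) = C1 + 5*exp(6*x/5)/6 - 56*exp(-9*x/8)/9


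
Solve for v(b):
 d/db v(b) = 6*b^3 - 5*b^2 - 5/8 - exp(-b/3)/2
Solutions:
 v(b) = C1 + 3*b^4/2 - 5*b^3/3 - 5*b/8 + 3*exp(-b/3)/2


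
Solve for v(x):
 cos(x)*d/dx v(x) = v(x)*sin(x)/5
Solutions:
 v(x) = C1/cos(x)^(1/5)


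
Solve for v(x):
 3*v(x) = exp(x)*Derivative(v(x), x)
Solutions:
 v(x) = C1*exp(-3*exp(-x))


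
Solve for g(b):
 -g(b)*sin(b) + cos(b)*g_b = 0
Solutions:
 g(b) = C1/cos(b)


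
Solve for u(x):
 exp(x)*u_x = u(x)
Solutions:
 u(x) = C1*exp(-exp(-x))


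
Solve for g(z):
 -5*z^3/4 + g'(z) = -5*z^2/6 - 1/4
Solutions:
 g(z) = C1 + 5*z^4/16 - 5*z^3/18 - z/4


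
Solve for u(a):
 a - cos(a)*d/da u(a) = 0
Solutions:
 u(a) = C1 + Integral(a/cos(a), a)


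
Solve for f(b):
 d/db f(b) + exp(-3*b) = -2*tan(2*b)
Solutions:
 f(b) = C1 - log(tan(2*b)^2 + 1)/2 + exp(-3*b)/3


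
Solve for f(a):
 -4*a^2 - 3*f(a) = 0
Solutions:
 f(a) = -4*a^2/3


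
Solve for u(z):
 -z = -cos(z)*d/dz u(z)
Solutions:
 u(z) = C1 + Integral(z/cos(z), z)


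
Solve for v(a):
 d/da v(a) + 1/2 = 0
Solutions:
 v(a) = C1 - a/2


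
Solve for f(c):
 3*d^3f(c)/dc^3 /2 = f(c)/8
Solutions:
 f(c) = C3*exp(18^(1/3)*c/6) + (C1*sin(2^(1/3)*3^(1/6)*c/4) + C2*cos(2^(1/3)*3^(1/6)*c/4))*exp(-18^(1/3)*c/12)


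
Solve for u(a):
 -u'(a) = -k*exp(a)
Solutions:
 u(a) = C1 + k*exp(a)


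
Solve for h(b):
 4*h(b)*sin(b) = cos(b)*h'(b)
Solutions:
 h(b) = C1/cos(b)^4


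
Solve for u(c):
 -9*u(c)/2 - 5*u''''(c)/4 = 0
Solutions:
 u(c) = (C1*sin(10^(3/4)*sqrt(3)*c/10) + C2*cos(10^(3/4)*sqrt(3)*c/10))*exp(-10^(3/4)*sqrt(3)*c/10) + (C3*sin(10^(3/4)*sqrt(3)*c/10) + C4*cos(10^(3/4)*sqrt(3)*c/10))*exp(10^(3/4)*sqrt(3)*c/10)


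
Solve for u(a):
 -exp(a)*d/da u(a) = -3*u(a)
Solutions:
 u(a) = C1*exp(-3*exp(-a))


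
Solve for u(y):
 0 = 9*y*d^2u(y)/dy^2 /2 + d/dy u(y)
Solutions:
 u(y) = C1 + C2*y^(7/9)


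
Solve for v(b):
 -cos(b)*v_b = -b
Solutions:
 v(b) = C1 + Integral(b/cos(b), b)


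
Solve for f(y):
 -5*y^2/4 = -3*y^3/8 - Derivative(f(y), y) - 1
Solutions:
 f(y) = C1 - 3*y^4/32 + 5*y^3/12 - y


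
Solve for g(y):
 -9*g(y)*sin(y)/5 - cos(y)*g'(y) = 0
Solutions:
 g(y) = C1*cos(y)^(9/5)


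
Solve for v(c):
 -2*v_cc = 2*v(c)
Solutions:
 v(c) = C1*sin(c) + C2*cos(c)


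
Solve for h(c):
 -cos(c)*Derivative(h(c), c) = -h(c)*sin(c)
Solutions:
 h(c) = C1/cos(c)


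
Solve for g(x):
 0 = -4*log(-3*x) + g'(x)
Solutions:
 g(x) = C1 + 4*x*log(-x) + 4*x*(-1 + log(3))


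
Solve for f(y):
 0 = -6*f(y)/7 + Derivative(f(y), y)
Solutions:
 f(y) = C1*exp(6*y/7)


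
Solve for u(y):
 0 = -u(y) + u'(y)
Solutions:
 u(y) = C1*exp(y)


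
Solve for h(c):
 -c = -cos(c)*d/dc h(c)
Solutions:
 h(c) = C1 + Integral(c/cos(c), c)


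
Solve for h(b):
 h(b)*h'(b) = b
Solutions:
 h(b) = -sqrt(C1 + b^2)
 h(b) = sqrt(C1 + b^2)


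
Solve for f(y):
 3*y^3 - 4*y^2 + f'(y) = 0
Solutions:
 f(y) = C1 - 3*y^4/4 + 4*y^3/3


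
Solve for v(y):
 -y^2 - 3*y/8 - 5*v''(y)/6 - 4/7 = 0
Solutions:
 v(y) = C1 + C2*y - y^4/10 - 3*y^3/40 - 12*y^2/35


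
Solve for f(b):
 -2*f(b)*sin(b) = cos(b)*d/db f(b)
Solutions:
 f(b) = C1*cos(b)^2


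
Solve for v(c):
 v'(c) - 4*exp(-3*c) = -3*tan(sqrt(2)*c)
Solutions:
 v(c) = C1 - 3*sqrt(2)*log(tan(sqrt(2)*c)^2 + 1)/4 - 4*exp(-3*c)/3


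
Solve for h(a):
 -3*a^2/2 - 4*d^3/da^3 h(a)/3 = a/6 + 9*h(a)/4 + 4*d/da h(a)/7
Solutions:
 h(a) = C1*exp(-14^(1/3)*a*(-(1323 + sqrt(1757497))^(1/3) + 8*14^(1/3)/(1323 + sqrt(1757497))^(1/3))/56)*sin(14^(1/3)*sqrt(3)*a*(8*14^(1/3)/(1323 + sqrt(1757497))^(1/3) + (1323 + sqrt(1757497))^(1/3))/56) + C2*exp(-14^(1/3)*a*(-(1323 + sqrt(1757497))^(1/3) + 8*14^(1/3)/(1323 + sqrt(1757497))^(1/3))/56)*cos(14^(1/3)*sqrt(3)*a*(8*14^(1/3)/(1323 + sqrt(1757497))^(1/3) + (1323 + sqrt(1757497))^(1/3))/56) + C3*exp(14^(1/3)*a*(-(1323 + sqrt(1757497))^(1/3) + 8*14^(1/3)/(1323 + sqrt(1757497))^(1/3))/28) - 2*a^2/3 + 50*a/189 - 800/11907


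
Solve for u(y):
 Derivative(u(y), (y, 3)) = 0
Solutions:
 u(y) = C1 + C2*y + C3*y^2


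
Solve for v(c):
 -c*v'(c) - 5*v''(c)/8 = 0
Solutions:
 v(c) = C1 + C2*erf(2*sqrt(5)*c/5)


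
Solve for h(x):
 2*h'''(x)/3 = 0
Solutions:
 h(x) = C1 + C2*x + C3*x^2


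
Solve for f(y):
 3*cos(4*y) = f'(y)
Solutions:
 f(y) = C1 + 3*sin(4*y)/4


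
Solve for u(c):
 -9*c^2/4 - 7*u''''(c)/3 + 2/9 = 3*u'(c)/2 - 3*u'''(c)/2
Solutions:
 u(c) = C1 + C2*exp(c*(3*3^(1/3)/(14*sqrt(46) + 95)^(1/3) + 6 + 3^(2/3)*(14*sqrt(46) + 95)^(1/3))/28)*sin(3*3^(1/6)*c*(-(14*sqrt(46) + 95)^(1/3) + 3^(2/3)/(14*sqrt(46) + 95)^(1/3))/28) + C3*exp(c*(3*3^(1/3)/(14*sqrt(46) + 95)^(1/3) + 6 + 3^(2/3)*(14*sqrt(46) + 95)^(1/3))/28)*cos(3*3^(1/6)*c*(-(14*sqrt(46) + 95)^(1/3) + 3^(2/3)/(14*sqrt(46) + 95)^(1/3))/28) + C4*exp(c*(-3^(2/3)*(14*sqrt(46) + 95)^(1/3) - 3*3^(1/3)/(14*sqrt(46) + 95)^(1/3) + 3)/14) - c^3/2 - 77*c/27


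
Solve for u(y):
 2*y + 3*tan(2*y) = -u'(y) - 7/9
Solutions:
 u(y) = C1 - y^2 - 7*y/9 + 3*log(cos(2*y))/2


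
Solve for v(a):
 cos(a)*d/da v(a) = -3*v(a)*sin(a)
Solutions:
 v(a) = C1*cos(a)^3


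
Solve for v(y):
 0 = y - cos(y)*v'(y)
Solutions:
 v(y) = C1 + Integral(y/cos(y), y)


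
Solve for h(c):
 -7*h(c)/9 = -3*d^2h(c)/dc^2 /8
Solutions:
 h(c) = C1*exp(-2*sqrt(42)*c/9) + C2*exp(2*sqrt(42)*c/9)


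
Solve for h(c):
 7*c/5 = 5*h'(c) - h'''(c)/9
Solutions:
 h(c) = C1 + C2*exp(-3*sqrt(5)*c) + C3*exp(3*sqrt(5)*c) + 7*c^2/50


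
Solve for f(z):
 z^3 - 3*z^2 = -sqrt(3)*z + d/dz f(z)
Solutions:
 f(z) = C1 + z^4/4 - z^3 + sqrt(3)*z^2/2


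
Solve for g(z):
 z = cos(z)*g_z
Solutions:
 g(z) = C1 + Integral(z/cos(z), z)


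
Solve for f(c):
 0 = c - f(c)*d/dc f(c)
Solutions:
 f(c) = -sqrt(C1 + c^2)
 f(c) = sqrt(C1 + c^2)


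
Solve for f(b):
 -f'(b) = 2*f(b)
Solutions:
 f(b) = C1*exp(-2*b)


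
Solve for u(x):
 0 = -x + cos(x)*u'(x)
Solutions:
 u(x) = C1 + Integral(x/cos(x), x)


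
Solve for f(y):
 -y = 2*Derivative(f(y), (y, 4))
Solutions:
 f(y) = C1 + C2*y + C3*y^2 + C4*y^3 - y^5/240


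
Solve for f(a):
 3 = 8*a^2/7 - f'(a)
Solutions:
 f(a) = C1 + 8*a^3/21 - 3*a


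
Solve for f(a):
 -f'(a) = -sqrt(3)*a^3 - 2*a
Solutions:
 f(a) = C1 + sqrt(3)*a^4/4 + a^2


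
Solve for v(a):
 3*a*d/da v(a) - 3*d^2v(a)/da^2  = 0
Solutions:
 v(a) = C1 + C2*erfi(sqrt(2)*a/2)


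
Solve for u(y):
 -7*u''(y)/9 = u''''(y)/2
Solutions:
 u(y) = C1 + C2*y + C3*sin(sqrt(14)*y/3) + C4*cos(sqrt(14)*y/3)


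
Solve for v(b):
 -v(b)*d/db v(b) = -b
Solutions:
 v(b) = -sqrt(C1 + b^2)
 v(b) = sqrt(C1 + b^2)


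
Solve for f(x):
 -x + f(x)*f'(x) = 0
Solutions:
 f(x) = -sqrt(C1 + x^2)
 f(x) = sqrt(C1 + x^2)


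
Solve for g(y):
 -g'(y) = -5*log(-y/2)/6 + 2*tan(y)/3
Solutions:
 g(y) = C1 + 5*y*log(-y)/6 - 5*y/6 - 5*y*log(2)/6 + 2*log(cos(y))/3


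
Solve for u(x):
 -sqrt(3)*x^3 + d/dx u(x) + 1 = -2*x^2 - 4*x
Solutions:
 u(x) = C1 + sqrt(3)*x^4/4 - 2*x^3/3 - 2*x^2 - x


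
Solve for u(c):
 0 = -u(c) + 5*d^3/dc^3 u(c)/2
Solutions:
 u(c) = C3*exp(2^(1/3)*5^(2/3)*c/5) + (C1*sin(2^(1/3)*sqrt(3)*5^(2/3)*c/10) + C2*cos(2^(1/3)*sqrt(3)*5^(2/3)*c/10))*exp(-2^(1/3)*5^(2/3)*c/10)


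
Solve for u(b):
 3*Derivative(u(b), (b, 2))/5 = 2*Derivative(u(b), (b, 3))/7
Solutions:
 u(b) = C1 + C2*b + C3*exp(21*b/10)


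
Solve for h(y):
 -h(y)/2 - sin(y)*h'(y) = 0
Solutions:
 h(y) = C1*(cos(y) + 1)^(1/4)/(cos(y) - 1)^(1/4)


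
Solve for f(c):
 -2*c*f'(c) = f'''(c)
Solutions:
 f(c) = C1 + Integral(C2*airyai(-2^(1/3)*c) + C3*airybi(-2^(1/3)*c), c)


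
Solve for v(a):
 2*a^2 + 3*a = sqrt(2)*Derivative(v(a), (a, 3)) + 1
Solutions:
 v(a) = C1 + C2*a + C3*a^2 + sqrt(2)*a^5/60 + sqrt(2)*a^4/16 - sqrt(2)*a^3/12


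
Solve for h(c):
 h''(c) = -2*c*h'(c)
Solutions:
 h(c) = C1 + C2*erf(c)


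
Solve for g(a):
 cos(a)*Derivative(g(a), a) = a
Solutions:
 g(a) = C1 + Integral(a/cos(a), a)


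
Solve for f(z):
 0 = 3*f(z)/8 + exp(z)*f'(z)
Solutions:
 f(z) = C1*exp(3*exp(-z)/8)


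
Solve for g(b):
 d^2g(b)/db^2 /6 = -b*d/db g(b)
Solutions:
 g(b) = C1 + C2*erf(sqrt(3)*b)


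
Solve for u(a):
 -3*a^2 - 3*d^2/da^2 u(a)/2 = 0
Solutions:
 u(a) = C1 + C2*a - a^4/6


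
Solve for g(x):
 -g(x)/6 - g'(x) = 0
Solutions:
 g(x) = C1*exp(-x/6)


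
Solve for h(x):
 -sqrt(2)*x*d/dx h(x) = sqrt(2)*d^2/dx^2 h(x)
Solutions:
 h(x) = C1 + C2*erf(sqrt(2)*x/2)


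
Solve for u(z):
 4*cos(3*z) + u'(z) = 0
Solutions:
 u(z) = C1 - 4*sin(3*z)/3


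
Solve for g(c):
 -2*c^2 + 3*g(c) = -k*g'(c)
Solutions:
 g(c) = C1*exp(-3*c/k) + 2*c^2/3 - 4*c*k/9 + 4*k^2/27


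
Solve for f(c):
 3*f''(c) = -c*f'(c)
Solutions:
 f(c) = C1 + C2*erf(sqrt(6)*c/6)


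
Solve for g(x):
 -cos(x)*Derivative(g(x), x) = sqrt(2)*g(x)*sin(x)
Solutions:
 g(x) = C1*cos(x)^(sqrt(2))


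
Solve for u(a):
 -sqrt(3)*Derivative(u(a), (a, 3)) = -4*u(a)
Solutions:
 u(a) = C3*exp(2^(2/3)*3^(5/6)*a/3) + (C1*sin(2^(2/3)*3^(1/3)*a/2) + C2*cos(2^(2/3)*3^(1/3)*a/2))*exp(-2^(2/3)*3^(5/6)*a/6)


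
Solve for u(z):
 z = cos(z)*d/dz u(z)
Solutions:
 u(z) = C1 + Integral(z/cos(z), z)


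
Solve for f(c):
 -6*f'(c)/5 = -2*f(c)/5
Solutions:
 f(c) = C1*exp(c/3)


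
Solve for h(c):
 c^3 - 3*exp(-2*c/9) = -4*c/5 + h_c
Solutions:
 h(c) = C1 + c^4/4 + 2*c^2/5 + 27*exp(-2*c/9)/2


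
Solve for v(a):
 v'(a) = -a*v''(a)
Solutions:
 v(a) = C1 + C2*log(a)


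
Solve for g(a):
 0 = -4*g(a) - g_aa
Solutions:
 g(a) = C1*sin(2*a) + C2*cos(2*a)


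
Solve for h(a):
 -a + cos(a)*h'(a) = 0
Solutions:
 h(a) = C1 + Integral(a/cos(a), a)


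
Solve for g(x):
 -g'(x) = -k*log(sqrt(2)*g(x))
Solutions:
 Integral(1/(2*log(_y) + log(2)), (_y, g(x))) = C1 + k*x/2


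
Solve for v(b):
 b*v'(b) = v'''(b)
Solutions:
 v(b) = C1 + Integral(C2*airyai(b) + C3*airybi(b), b)


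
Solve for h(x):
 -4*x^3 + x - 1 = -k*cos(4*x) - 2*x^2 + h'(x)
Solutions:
 h(x) = C1 + k*sin(4*x)/4 - x^4 + 2*x^3/3 + x^2/2 - x


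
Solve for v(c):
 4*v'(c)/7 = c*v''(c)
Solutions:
 v(c) = C1 + C2*c^(11/7)


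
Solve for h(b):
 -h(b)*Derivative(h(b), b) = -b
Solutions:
 h(b) = -sqrt(C1 + b^2)
 h(b) = sqrt(C1 + b^2)


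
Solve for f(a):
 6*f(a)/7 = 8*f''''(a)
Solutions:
 f(a) = C1*exp(-sqrt(2)*3^(1/4)*7^(3/4)*a/14) + C2*exp(sqrt(2)*3^(1/4)*7^(3/4)*a/14) + C3*sin(sqrt(2)*3^(1/4)*7^(3/4)*a/14) + C4*cos(sqrt(2)*3^(1/4)*7^(3/4)*a/14)


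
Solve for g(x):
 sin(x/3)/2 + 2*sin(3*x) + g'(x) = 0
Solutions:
 g(x) = C1 + 3*cos(x/3)/2 + 2*cos(3*x)/3


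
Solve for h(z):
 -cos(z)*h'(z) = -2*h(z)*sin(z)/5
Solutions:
 h(z) = C1/cos(z)^(2/5)


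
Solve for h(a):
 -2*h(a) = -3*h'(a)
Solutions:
 h(a) = C1*exp(2*a/3)


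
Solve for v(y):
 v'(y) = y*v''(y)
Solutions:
 v(y) = C1 + C2*y^2


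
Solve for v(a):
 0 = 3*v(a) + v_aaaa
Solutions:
 v(a) = (C1*sin(sqrt(2)*3^(1/4)*a/2) + C2*cos(sqrt(2)*3^(1/4)*a/2))*exp(-sqrt(2)*3^(1/4)*a/2) + (C3*sin(sqrt(2)*3^(1/4)*a/2) + C4*cos(sqrt(2)*3^(1/4)*a/2))*exp(sqrt(2)*3^(1/4)*a/2)


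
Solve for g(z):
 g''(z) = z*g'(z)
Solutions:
 g(z) = C1 + C2*erfi(sqrt(2)*z/2)


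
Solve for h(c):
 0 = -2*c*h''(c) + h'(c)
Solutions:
 h(c) = C1 + C2*c^(3/2)


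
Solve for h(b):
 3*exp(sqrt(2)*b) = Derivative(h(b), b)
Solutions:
 h(b) = C1 + 3*sqrt(2)*exp(sqrt(2)*b)/2


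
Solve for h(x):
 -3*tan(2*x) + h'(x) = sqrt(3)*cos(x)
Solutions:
 h(x) = C1 - 3*log(cos(2*x))/2 + sqrt(3)*sin(x)


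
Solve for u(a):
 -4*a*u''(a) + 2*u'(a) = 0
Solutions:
 u(a) = C1 + C2*a^(3/2)


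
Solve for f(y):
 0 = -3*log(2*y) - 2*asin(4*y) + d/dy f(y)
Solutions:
 f(y) = C1 + 3*y*log(y) + 2*y*asin(4*y) - 3*y + 3*y*log(2) + sqrt(1 - 16*y^2)/2


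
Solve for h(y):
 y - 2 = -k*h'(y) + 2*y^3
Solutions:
 h(y) = C1 + y^4/(2*k) - y^2/(2*k) + 2*y/k


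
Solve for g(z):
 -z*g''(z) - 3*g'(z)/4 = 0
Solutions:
 g(z) = C1 + C2*z^(1/4)


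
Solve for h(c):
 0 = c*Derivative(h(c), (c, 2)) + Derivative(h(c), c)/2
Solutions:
 h(c) = C1 + C2*sqrt(c)


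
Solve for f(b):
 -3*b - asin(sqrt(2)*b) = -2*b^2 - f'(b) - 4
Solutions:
 f(b) = C1 - 2*b^3/3 + 3*b^2/2 + b*asin(sqrt(2)*b) - 4*b + sqrt(2)*sqrt(1 - 2*b^2)/2


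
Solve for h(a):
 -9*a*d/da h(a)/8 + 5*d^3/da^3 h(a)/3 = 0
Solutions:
 h(a) = C1 + Integral(C2*airyai(3*5^(2/3)*a/10) + C3*airybi(3*5^(2/3)*a/10), a)


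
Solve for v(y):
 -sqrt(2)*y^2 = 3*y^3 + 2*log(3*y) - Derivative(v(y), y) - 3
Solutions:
 v(y) = C1 + 3*y^4/4 + sqrt(2)*y^3/3 + 2*y*log(y) - 5*y + y*log(9)


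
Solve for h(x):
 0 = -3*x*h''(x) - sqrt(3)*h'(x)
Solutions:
 h(x) = C1 + C2*x^(1 - sqrt(3)/3)


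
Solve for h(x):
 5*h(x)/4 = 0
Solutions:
 h(x) = 0


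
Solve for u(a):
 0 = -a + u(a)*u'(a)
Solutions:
 u(a) = -sqrt(C1 + a^2)
 u(a) = sqrt(C1 + a^2)


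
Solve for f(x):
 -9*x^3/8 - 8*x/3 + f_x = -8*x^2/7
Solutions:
 f(x) = C1 + 9*x^4/32 - 8*x^3/21 + 4*x^2/3


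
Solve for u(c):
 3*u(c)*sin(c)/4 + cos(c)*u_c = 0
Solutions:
 u(c) = C1*cos(c)^(3/4)


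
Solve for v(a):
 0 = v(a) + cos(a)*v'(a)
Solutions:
 v(a) = C1*sqrt(sin(a) - 1)/sqrt(sin(a) + 1)


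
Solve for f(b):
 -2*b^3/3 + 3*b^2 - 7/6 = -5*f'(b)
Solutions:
 f(b) = C1 + b^4/30 - b^3/5 + 7*b/30


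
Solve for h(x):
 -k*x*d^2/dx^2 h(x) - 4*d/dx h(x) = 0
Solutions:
 h(x) = C1 + x^(((re(k) - 4)*re(k) + im(k)^2)/(re(k)^2 + im(k)^2))*(C2*sin(4*log(x)*Abs(im(k))/(re(k)^2 + im(k)^2)) + C3*cos(4*log(x)*im(k)/(re(k)^2 + im(k)^2)))


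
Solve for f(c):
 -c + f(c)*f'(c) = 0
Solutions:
 f(c) = -sqrt(C1 + c^2)
 f(c) = sqrt(C1 + c^2)


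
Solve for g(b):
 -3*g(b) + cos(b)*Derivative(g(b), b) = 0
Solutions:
 g(b) = C1*(sin(b) + 1)^(3/2)/(sin(b) - 1)^(3/2)


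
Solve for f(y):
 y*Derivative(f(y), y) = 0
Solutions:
 f(y) = C1


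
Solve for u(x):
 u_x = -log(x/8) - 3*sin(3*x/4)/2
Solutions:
 u(x) = C1 - x*log(x) + x + 3*x*log(2) + 2*cos(3*x/4)


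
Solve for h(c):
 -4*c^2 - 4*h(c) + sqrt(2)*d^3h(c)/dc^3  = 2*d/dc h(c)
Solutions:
 h(c) = C1*exp(-c*(2^(1/3)/(sqrt(1 - sqrt(2)/27) + 1)^(1/3) + 3*2^(1/6)*(sqrt(1 - sqrt(2)/27) + 1)^(1/3))/6)*sin(c*(-sqrt(6)/(sqrt(2 - 2*sqrt(2)/27) + sqrt(2))^(1/3) + 3*sqrt(3)*(sqrt(2 - 2*sqrt(2)/27) + sqrt(2))^(1/3))/6) + C2*exp(-c*(2^(1/3)/(sqrt(1 - sqrt(2)/27) + 1)^(1/3) + 3*2^(1/6)*(sqrt(1 - sqrt(2)/27) + 1)^(1/3))/6)*cos(c*(-sqrt(6)/(sqrt(2 - 2*sqrt(2)/27) + sqrt(2))^(1/3) + 3*sqrt(3)*(sqrt(2 - 2*sqrt(2)/27) + sqrt(2))^(1/3))/6) + C3*exp(c*(2^(1/3)/(3*(sqrt(1 - sqrt(2)/27) + 1)^(1/3)) + 2^(1/6)*(sqrt(1 - sqrt(2)/27) + 1)^(1/3))) - c^2 + c - 1/2


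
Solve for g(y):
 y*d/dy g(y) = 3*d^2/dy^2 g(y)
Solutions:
 g(y) = C1 + C2*erfi(sqrt(6)*y/6)


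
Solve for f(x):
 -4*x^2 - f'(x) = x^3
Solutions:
 f(x) = C1 - x^4/4 - 4*x^3/3


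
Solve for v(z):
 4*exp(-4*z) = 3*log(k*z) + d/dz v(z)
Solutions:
 v(z) = C1 - 3*z*log(k*z) + 3*z - exp(-4*z)


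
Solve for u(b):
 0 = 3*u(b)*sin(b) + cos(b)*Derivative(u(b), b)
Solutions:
 u(b) = C1*cos(b)^3


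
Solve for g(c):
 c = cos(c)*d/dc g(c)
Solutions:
 g(c) = C1 + Integral(c/cos(c), c)


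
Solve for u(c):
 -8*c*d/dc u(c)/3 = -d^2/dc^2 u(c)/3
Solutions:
 u(c) = C1 + C2*erfi(2*c)


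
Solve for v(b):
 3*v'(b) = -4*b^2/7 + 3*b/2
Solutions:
 v(b) = C1 - 4*b^3/63 + b^2/4


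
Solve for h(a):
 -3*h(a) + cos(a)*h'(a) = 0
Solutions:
 h(a) = C1*(sin(a) + 1)^(3/2)/(sin(a) - 1)^(3/2)


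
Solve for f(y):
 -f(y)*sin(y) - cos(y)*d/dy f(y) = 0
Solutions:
 f(y) = C1*cos(y)


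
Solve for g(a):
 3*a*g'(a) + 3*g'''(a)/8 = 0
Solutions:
 g(a) = C1 + Integral(C2*airyai(-2*a) + C3*airybi(-2*a), a)


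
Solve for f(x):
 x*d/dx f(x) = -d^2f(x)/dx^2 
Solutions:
 f(x) = C1 + C2*erf(sqrt(2)*x/2)


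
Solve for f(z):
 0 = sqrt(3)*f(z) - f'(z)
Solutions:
 f(z) = C1*exp(sqrt(3)*z)


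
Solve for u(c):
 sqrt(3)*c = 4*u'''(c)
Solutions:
 u(c) = C1 + C2*c + C3*c^2 + sqrt(3)*c^4/96


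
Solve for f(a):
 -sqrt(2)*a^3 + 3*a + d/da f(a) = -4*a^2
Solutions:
 f(a) = C1 + sqrt(2)*a^4/4 - 4*a^3/3 - 3*a^2/2


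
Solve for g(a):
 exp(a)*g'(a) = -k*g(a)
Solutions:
 g(a) = C1*exp(k*exp(-a))


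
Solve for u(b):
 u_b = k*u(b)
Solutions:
 u(b) = C1*exp(b*k)


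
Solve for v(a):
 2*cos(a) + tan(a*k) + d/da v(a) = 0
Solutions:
 v(a) = C1 - Piecewise((-log(cos(a*k))/k, Ne(k, 0)), (0, True)) - 2*sin(a)


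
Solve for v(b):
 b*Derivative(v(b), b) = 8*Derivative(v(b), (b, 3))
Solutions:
 v(b) = C1 + Integral(C2*airyai(b/2) + C3*airybi(b/2), b)


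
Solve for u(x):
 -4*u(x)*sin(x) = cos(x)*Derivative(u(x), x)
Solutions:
 u(x) = C1*cos(x)^4


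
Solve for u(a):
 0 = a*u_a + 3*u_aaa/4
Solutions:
 u(a) = C1 + Integral(C2*airyai(-6^(2/3)*a/3) + C3*airybi(-6^(2/3)*a/3), a)


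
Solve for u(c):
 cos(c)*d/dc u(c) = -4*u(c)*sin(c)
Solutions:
 u(c) = C1*cos(c)^4


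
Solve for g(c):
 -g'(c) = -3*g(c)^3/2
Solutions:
 g(c) = -sqrt(-1/(C1 + 3*c))
 g(c) = sqrt(-1/(C1 + 3*c))


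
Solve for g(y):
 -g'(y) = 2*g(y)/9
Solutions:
 g(y) = C1*exp(-2*y/9)


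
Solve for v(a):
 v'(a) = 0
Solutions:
 v(a) = C1


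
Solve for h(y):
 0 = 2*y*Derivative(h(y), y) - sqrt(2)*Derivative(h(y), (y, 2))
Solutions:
 h(y) = C1 + C2*erfi(2^(3/4)*y/2)


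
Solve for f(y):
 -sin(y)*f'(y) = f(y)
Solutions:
 f(y) = C1*sqrt(cos(y) + 1)/sqrt(cos(y) - 1)


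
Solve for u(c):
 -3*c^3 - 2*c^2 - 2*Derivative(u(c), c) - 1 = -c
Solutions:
 u(c) = C1 - 3*c^4/8 - c^3/3 + c^2/4 - c/2


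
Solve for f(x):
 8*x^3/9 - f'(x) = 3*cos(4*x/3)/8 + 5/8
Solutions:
 f(x) = C1 + 2*x^4/9 - 5*x/8 - 9*sin(4*x/3)/32


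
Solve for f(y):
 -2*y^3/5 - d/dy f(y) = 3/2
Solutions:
 f(y) = C1 - y^4/10 - 3*y/2


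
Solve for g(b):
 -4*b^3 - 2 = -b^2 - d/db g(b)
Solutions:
 g(b) = C1 + b^4 - b^3/3 + 2*b


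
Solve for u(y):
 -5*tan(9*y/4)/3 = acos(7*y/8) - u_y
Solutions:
 u(y) = C1 + y*acos(7*y/8) - sqrt(64 - 49*y^2)/7 - 20*log(cos(9*y/4))/27


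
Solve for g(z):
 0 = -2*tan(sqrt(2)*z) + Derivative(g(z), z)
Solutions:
 g(z) = C1 - sqrt(2)*log(cos(sqrt(2)*z))


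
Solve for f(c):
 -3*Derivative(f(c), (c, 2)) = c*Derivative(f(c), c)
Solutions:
 f(c) = C1 + C2*erf(sqrt(6)*c/6)


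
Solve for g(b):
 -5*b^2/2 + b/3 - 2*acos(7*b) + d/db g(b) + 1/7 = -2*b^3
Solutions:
 g(b) = C1 - b^4/2 + 5*b^3/6 - b^2/6 + 2*b*acos(7*b) - b/7 - 2*sqrt(1 - 49*b^2)/7


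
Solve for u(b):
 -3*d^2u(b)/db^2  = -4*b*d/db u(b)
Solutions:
 u(b) = C1 + C2*erfi(sqrt(6)*b/3)


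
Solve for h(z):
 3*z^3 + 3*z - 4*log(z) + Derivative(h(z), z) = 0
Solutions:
 h(z) = C1 - 3*z^4/4 - 3*z^2/2 + 4*z*log(z) - 4*z


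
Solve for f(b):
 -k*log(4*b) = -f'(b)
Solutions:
 f(b) = C1 + b*k*log(b) - b*k + b*k*log(4)


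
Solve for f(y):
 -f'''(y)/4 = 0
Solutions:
 f(y) = C1 + C2*y + C3*y^2


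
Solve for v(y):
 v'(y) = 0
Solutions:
 v(y) = C1


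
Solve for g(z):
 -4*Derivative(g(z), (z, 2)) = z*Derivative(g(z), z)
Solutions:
 g(z) = C1 + C2*erf(sqrt(2)*z/4)


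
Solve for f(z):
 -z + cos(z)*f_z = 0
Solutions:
 f(z) = C1 + Integral(z/cos(z), z)


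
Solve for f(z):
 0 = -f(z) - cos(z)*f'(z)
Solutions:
 f(z) = C1*sqrt(sin(z) - 1)/sqrt(sin(z) + 1)


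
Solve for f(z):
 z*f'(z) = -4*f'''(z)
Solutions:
 f(z) = C1 + Integral(C2*airyai(-2^(1/3)*z/2) + C3*airybi(-2^(1/3)*z/2), z)


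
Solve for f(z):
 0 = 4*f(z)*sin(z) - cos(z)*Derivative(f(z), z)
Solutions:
 f(z) = C1/cos(z)^4


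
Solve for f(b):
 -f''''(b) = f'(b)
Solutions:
 f(b) = C1 + C4*exp(-b) + (C2*sin(sqrt(3)*b/2) + C3*cos(sqrt(3)*b/2))*exp(b/2)


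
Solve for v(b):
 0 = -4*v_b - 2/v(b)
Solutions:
 v(b) = -sqrt(C1 - b)
 v(b) = sqrt(C1 - b)


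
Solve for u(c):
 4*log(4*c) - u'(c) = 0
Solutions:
 u(c) = C1 + 4*c*log(c) - 4*c + c*log(256)


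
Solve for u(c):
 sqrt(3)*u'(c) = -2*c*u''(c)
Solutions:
 u(c) = C1 + C2*c^(1 - sqrt(3)/2)


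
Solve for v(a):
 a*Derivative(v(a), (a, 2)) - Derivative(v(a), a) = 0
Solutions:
 v(a) = C1 + C2*a^2


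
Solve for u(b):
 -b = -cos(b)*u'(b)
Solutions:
 u(b) = C1 + Integral(b/cos(b), b)


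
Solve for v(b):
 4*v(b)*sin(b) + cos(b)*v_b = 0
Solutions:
 v(b) = C1*cos(b)^4


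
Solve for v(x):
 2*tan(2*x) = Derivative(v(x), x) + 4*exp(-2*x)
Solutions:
 v(x) = C1 + log(tan(2*x)^2 + 1)/2 + 2*exp(-2*x)


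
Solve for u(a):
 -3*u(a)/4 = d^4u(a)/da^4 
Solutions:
 u(a) = (C1*sin(3^(1/4)*a/2) + C2*cos(3^(1/4)*a/2))*exp(-3^(1/4)*a/2) + (C3*sin(3^(1/4)*a/2) + C4*cos(3^(1/4)*a/2))*exp(3^(1/4)*a/2)


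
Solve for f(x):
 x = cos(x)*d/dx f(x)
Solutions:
 f(x) = C1 + Integral(x/cos(x), x)


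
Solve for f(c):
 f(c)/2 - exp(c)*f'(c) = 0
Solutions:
 f(c) = C1*exp(-exp(-c)/2)


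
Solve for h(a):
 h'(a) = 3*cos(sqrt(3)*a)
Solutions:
 h(a) = C1 + sqrt(3)*sin(sqrt(3)*a)


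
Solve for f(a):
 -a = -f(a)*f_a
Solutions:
 f(a) = -sqrt(C1 + a^2)
 f(a) = sqrt(C1 + a^2)


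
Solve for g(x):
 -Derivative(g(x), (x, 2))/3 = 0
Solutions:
 g(x) = C1 + C2*x


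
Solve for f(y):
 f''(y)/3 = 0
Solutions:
 f(y) = C1 + C2*y


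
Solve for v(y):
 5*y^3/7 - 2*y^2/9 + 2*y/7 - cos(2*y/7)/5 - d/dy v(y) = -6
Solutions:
 v(y) = C1 + 5*y^4/28 - 2*y^3/27 + y^2/7 + 6*y - 7*sin(2*y/7)/10


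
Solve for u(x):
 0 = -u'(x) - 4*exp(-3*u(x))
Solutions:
 u(x) = log(C1 - 12*x)/3
 u(x) = log((-3^(1/3) - 3^(5/6)*I)*(C1 - 4*x)^(1/3)/2)
 u(x) = log((-3^(1/3) + 3^(5/6)*I)*(C1 - 4*x)^(1/3)/2)


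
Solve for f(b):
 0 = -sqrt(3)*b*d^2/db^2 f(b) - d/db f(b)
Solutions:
 f(b) = C1 + C2*b^(1 - sqrt(3)/3)


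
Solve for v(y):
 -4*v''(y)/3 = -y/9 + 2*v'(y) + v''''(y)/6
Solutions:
 v(y) = C1 + C2*exp(-6^(1/3)*y*(-(27 + sqrt(1113))^(1/3) + 4*6^(1/3)/(27 + sqrt(1113))^(1/3))/6)*sin(2^(1/3)*3^(1/6)*y*(2*2^(1/3)/(27 + sqrt(1113))^(1/3) + 3^(2/3)*(27 + sqrt(1113))^(1/3)/6)) + C3*exp(-6^(1/3)*y*(-(27 + sqrt(1113))^(1/3) + 4*6^(1/3)/(27 + sqrt(1113))^(1/3))/6)*cos(2^(1/3)*3^(1/6)*y*(2*2^(1/3)/(27 + sqrt(1113))^(1/3) + 3^(2/3)*(27 + sqrt(1113))^(1/3)/6)) + C4*exp(6^(1/3)*y*(-(27 + sqrt(1113))^(1/3) + 4*6^(1/3)/(27 + sqrt(1113))^(1/3))/3) + y^2/36 - y/27


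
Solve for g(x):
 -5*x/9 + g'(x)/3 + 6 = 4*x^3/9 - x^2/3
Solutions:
 g(x) = C1 + x^4/3 - x^3/3 + 5*x^2/6 - 18*x


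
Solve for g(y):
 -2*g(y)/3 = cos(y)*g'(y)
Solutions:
 g(y) = C1*(sin(y) - 1)^(1/3)/(sin(y) + 1)^(1/3)


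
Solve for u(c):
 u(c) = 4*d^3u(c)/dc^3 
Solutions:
 u(c) = C3*exp(2^(1/3)*c/2) + (C1*sin(2^(1/3)*sqrt(3)*c/4) + C2*cos(2^(1/3)*sqrt(3)*c/4))*exp(-2^(1/3)*c/4)


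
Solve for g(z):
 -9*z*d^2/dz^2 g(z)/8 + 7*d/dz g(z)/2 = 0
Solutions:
 g(z) = C1 + C2*z^(37/9)


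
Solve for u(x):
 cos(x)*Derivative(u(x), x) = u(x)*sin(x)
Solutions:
 u(x) = C1/cos(x)


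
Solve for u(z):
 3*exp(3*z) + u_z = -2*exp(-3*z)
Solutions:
 u(z) = C1 - exp(3*z) + 2*exp(-3*z)/3


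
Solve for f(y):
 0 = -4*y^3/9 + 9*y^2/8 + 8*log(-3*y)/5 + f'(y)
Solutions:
 f(y) = C1 + y^4/9 - 3*y^3/8 - 8*y*log(-y)/5 + 8*y*(1 - log(3))/5


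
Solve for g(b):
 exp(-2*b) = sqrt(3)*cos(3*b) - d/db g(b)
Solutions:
 g(b) = C1 + sqrt(3)*sin(3*b)/3 + exp(-2*b)/2


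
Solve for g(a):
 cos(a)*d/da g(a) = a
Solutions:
 g(a) = C1 + Integral(a/cos(a), a)


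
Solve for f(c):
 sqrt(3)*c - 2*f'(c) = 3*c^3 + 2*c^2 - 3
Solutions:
 f(c) = C1 - 3*c^4/8 - c^3/3 + sqrt(3)*c^2/4 + 3*c/2


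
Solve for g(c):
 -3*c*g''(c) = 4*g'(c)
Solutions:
 g(c) = C1 + C2/c^(1/3)


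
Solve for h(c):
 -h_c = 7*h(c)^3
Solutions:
 h(c) = -sqrt(2)*sqrt(-1/(C1 - 7*c))/2
 h(c) = sqrt(2)*sqrt(-1/(C1 - 7*c))/2


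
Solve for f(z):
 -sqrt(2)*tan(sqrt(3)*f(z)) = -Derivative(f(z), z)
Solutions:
 f(z) = sqrt(3)*(pi - asin(C1*exp(sqrt(6)*z)))/3
 f(z) = sqrt(3)*asin(C1*exp(sqrt(6)*z))/3
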